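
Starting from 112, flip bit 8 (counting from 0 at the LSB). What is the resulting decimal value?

368

x = 001110000
bit 8 is currently 0; toggle it via x ^ (1 << 8) = x ^ 256
→ 101110000 = 368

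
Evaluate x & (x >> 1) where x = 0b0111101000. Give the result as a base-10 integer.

224

x = 111101000 = 488
x>>1 = 011110100
AND  = 011100000 = 224
(x & (x >> 1) has a 1 wherever x has two consecutive 1 bits.)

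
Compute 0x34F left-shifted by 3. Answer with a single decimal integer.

0x34F = 0001101001111
shift left by 3 → 1101001111000 = 6776
(equivalently, 847 × 2^3 = 847 × 8)

6776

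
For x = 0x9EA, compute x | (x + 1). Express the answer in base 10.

x = 100111101010 = 2538
x + 1 = 100111101011
OR    = 100111101011 = 2539
(x | (x + 1) sets the lowest cleared bit.)

2539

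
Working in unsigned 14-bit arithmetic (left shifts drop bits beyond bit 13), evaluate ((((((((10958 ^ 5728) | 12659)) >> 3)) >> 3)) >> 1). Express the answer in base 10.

10958 = 10101011001110
5728 = 01011001100000
→ ^ → 11110010101110 = 15534
12659 = 11000101110011
→ | → 11110111111111 = 15871
→ >> 3 → 00011110111111 = 1983
→ >> 3 → 00000011110111 = 247
→ >> 1 → 00000001111011 = 123

123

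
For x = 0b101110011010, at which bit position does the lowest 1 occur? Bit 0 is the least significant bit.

1

0b101110011010 = 101110011010
Trailing zeros: 1, so the lowest set bit is bit 1 (value 2).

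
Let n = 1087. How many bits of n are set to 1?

7

1087 = 10000111111
Count the 1s: 1 + 1 + 1 + 1 + 1 + 1 + 1 = 7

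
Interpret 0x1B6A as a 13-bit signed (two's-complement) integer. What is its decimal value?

pattern = 1101101101010 (MSB is 1 ⇒ negative)
Invert: 0010010010101, add 1 → 0010010010110 = 1174, so the value is -1174.
(Equivalently: 7018 - 2^13 = 7018 - 8192 = -1174.)

-1174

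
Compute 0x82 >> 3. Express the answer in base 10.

16

0x82 = 10000010
shift right by 3 → 00010000 = 16
(equivalently, floor(130 / 8))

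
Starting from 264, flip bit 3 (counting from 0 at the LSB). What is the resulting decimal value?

256

x = 0100001000
bit 3 is currently 1; toggle it via x ^ (1 << 3) = x ^ 8
→ 0100000000 = 256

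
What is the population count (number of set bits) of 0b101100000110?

5

n = 101100000110
Count the 1s: 1 + 1 + 1 + 1 + 1 = 5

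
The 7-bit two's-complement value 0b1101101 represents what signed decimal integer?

pattern = 1101101 (MSB is 1 ⇒ negative)
Invert: 0010010, add 1 → 0010011 = 19, so the value is -19.
(Equivalently: 109 - 2^7 = 109 - 128 = -19.)

-19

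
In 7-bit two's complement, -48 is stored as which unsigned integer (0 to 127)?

80

48 in 7 bits: 0110000
Invert: 1001111
Add 1:  1010000 = 80
(Check: 2^7 - 48 = 128 - 48 = 80.)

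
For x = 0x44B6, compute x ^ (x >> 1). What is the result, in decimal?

26349

x = 100010010110110 = 17590
x>>1 = 010001001011011
XOR  = 110011011101101 = 26349
(x ^ (x >> 1) gives the standard binary-reflected Gray code of x.)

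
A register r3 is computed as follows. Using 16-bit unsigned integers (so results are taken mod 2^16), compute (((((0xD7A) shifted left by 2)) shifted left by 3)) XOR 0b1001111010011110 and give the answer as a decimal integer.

0xD7A = 0000110101111010
→ shifted left by 2 (mod 2^16) → 0011010111101000 = 13800
→ shifted left by 3 (mod 2^16) → 1010111101000000 = 44864
0b1001111010011110 = 1001111010011110
→ XOR → 0011000111011110 = 12766

12766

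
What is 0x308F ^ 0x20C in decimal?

0x308F = 11000010001111
0x20C = 00001000001100
XOR → 11001010000011 = 12931

12931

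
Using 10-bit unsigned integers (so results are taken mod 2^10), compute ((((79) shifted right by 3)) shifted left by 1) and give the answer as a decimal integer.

18

79 = 0001001111
→ shifted right by 3 → 0000001001 = 9
→ shifted left by 1 (mod 2^10) → 0000010010 = 18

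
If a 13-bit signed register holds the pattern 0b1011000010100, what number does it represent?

-2540

pattern = 1011000010100 (MSB is 1 ⇒ negative)
Invert: 0100111101011, add 1 → 0100111101100 = 2540, so the value is -2540.
(Equivalently: 5652 - 2^13 = 5652 - 8192 = -2540.)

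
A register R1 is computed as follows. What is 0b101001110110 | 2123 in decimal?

a = 101001110110
2123 = 100001001011
 OR → 101001111111 = 2687

2687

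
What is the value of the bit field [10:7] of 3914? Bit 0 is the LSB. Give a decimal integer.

14

v = 111101001010
Shift right by 7: 11110
Mask low 4 bits: 1110 = 14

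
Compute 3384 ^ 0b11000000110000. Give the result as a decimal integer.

15624

3384 = 00110100111000
b = 11000000110000
XOR → 11110100001000 = 15624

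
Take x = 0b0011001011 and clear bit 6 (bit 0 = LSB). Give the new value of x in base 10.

139

x = 0011001011
bit 6 is currently 1; clear it via x & ~(1 << 6) = x & ~64
→ 0010001011 = 139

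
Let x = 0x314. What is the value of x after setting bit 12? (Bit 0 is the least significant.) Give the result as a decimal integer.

4884

x = 000001100010100
bit 12 is currently 0; set it via x | (1 << 12) = x | 4096
→ 001001100010100 = 4884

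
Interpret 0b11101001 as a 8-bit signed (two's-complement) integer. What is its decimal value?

pattern = 11101001 (MSB is 1 ⇒ negative)
Invert: 00010110, add 1 → 00010111 = 23, so the value is -23.
(Equivalently: 233 - 2^8 = 233 - 256 = -23.)

-23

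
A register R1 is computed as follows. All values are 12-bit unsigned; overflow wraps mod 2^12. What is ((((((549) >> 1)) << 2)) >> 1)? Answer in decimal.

548

549 = 001000100101
→ >> 1 → 000100010010 = 274
→ << 2 (mod 2^12) → 010001001000 = 1096
→ >> 1 → 001000100100 = 548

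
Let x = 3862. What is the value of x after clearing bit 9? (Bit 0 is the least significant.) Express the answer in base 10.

3350

x = 00111100010110
bit 9 is currently 1; clear it via x & ~(1 << 9) = x & ~512
→ 00110100010110 = 3350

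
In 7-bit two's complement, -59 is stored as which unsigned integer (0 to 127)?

69

59 in 7 bits: 0111011
Invert: 1000100
Add 1:  1000101 = 69
(Check: 2^7 - 59 = 128 - 59 = 69.)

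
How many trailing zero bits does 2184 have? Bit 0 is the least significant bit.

3

2184 = 100010001000
Trailing zeros: 3, so the lowest set bit is bit 3 (value 8).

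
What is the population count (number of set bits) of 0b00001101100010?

n = 1101100010
Count the 1s: 1 + 1 + 1 + 1 + 1 = 5

5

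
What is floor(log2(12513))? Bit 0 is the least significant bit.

12513 = 11000011100001
The topmost 1 is at position 13 (since 2^13 = 8192 ≤ 12513 < 16384).

13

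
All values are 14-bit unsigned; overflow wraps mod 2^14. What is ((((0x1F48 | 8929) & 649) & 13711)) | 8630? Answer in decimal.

0x1F48 = 01111101001000
8929 = 10001011100001
→ | → 11111111101001 = 16361
649 = 00001010001001
→ & → 00001010001001 = 649
13711 = 11010110001111
→ & → 00000010001001 = 137
8630 = 10000110110110
→ | → 10000110111111 = 8639

8639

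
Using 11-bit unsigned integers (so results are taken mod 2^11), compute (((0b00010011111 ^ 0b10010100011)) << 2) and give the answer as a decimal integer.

0b00010011111 = 00010011111
0b10010100011 = 10010100011
→ ^ → 10000111100 = 1084
→ << 2 (mod 2^11) → 00011110000 = 240

240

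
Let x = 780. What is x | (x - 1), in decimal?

x = 1100001100 = 780
x - 1 = 1100001011
OR    = 1100001111 = 783
(x | (x - 1) sets all bits below the lowest set bit.)

783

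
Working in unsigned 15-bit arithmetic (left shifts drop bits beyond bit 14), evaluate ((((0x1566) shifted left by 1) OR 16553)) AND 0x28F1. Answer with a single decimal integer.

0x1566 = 001010101100110
→ shifted left by 1 (mod 2^15) → 010101011001100 = 10956
16553 = 100000010101001
→ OR → 110101011101101 = 27373
0x28F1 = 010100011110001
→ AND → 010100011100001 = 10465

10465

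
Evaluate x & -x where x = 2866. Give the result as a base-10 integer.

2

x = 101100110010 = 2866
-x (two's complement) = …010011001110
AND   = 000000000010 = 2
(x & -x isolates the lowest set bit of x.)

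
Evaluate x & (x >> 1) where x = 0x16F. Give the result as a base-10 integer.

x = 101101111 = 367
x>>1 = 010110111
AND  = 000100111 = 39
(x & (x >> 1) has a 1 wherever x has two consecutive 1 bits.)

39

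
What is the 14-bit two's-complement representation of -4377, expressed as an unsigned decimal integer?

12007

4377 in 14 bits: 01000100011001
Invert: 10111011100110
Add 1:  10111011100111 = 12007
(Check: 2^14 - 4377 = 16384 - 4377 = 12007.)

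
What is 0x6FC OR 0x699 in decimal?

0x6FC = 11011111100
0x699 = 11010011001
 OR → 11011111101 = 1789

1789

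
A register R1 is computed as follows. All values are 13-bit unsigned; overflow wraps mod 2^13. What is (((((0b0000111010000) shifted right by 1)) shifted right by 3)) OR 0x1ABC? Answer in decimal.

0b0000111010000 = 0000111010000
→ shifted right by 1 → 0000011101000 = 232
→ shifted right by 3 → 0000000011101 = 29
0x1ABC = 1101010111100
→ OR → 1101010111101 = 6845

6845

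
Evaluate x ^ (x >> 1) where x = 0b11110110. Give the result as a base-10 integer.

x = 11110110 = 246
x>>1 = 01111011
XOR  = 10001101 = 141
(x ^ (x >> 1) gives the standard binary-reflected Gray code of x.)

141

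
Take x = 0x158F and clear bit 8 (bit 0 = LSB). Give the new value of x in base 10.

5263

x = 1010110001111
bit 8 is currently 1; clear it via x & ~(1 << 8) = x & ~256
→ 1010010001111 = 5263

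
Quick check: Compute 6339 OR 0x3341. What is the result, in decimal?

15299

6339 = 01100011000011
0x3341 = 11001101000001
 OR → 11101111000011 = 15299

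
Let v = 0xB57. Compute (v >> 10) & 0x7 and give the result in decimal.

2

v = 00101101010111
Shift right by 10: 0010
Mask low 3 bits: 010 = 2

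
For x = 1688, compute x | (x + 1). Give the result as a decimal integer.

x = 11010011000 = 1688
x + 1 = 11010011001
OR    = 11010011001 = 1689
(x | (x + 1) sets the lowest cleared bit.)

1689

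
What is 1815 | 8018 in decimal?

8023

1815 = 0011100010111
8018 = 1111101010010
 OR → 1111101010111 = 8023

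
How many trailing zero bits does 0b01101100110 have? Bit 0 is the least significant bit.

0b01101100110 = 1101100110
Trailing zeros: 1, so the lowest set bit is bit 1 (value 2).

1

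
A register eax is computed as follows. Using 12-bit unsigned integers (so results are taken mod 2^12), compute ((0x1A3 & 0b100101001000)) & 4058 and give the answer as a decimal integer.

256

0x1A3 = 000110100011
0b100101001000 = 100101001000
→ & → 000100000000 = 256
4058 = 111111011010
→ & → 000100000000 = 256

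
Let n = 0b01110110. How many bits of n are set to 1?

n = 1110110
Count the 1s: 1 + 1 + 1 + 1 + 1 = 5

5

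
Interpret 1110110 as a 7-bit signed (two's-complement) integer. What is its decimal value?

pattern = 1110110 (MSB is 1 ⇒ negative)
Invert: 0001001, add 1 → 0001010 = 10, so the value is -10.
(Equivalently: 118 - 2^7 = 118 - 128 = -10.)

-10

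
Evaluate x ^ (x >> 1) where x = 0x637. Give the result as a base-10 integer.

1324

x = 11000110111 = 1591
x>>1 = 01100011011
XOR  = 10100101100 = 1324
(x ^ (x >> 1) gives the standard binary-reflected Gray code of x.)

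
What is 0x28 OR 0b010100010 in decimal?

0x28 = 00101000
b = 10100010
 OR → 10101010 = 170

170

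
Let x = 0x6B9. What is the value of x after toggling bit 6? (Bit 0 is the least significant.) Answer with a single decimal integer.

x = 000011010111001
bit 6 is currently 0; toggle it via x ^ (1 << 6) = x ^ 64
→ 000011011111001 = 1785

1785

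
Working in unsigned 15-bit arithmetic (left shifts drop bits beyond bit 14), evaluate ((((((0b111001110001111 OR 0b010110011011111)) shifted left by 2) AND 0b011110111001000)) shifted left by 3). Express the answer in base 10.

27200

0b111001110001111 = 111001110001111
0b010110011011111 = 010110011011111
→ OR → 111111111011111 = 32735
→ shifted left by 2 (mod 2^15) → 111111101111100 = 32636
0b011110111001000 = 011110111001000
→ AND → 011110101001000 = 15688
→ shifted left by 3 (mod 2^15) → 110101001000000 = 27200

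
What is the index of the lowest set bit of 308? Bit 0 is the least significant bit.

2

308 = 100110100
Trailing zeros: 2, so the lowest set bit is bit 2 (value 4).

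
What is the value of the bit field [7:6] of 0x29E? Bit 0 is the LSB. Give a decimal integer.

2

v = 1010011110
Shift right by 6: 1010
Mask low 2 bits: 10 = 2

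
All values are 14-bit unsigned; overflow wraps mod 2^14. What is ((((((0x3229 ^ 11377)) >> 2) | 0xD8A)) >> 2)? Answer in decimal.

0x3229 = 11001000101001
11377 = 10110001110001
→ ^ → 01111001011000 = 7768
→ >> 2 → 00011110010110 = 1942
0xD8A = 00110110001010
→ | → 00111110011110 = 3998
→ >> 2 → 00001111100111 = 999

999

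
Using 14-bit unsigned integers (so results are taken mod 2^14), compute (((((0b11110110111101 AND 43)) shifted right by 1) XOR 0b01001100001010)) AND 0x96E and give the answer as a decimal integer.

270

0b11110110111101 = 11110110111101
43 = 00000000101011
→ AND → 00000000101001 = 41
→ shifted right by 1 → 00000000010100 = 20
0b01001100001010 = 01001100001010
→ XOR → 01001100011110 = 4894
0x96E = 00100101101110
→ AND → 00000100001110 = 270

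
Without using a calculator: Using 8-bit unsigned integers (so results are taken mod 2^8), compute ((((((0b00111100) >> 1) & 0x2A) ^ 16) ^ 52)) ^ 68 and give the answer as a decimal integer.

106

0b00111100 = 00111100
→ >> 1 → 00011110 = 30
0x2A = 00101010
→ & → 00001010 = 10
16 = 00010000
→ ^ → 00011010 = 26
52 = 00110100
→ ^ → 00101110 = 46
68 = 01000100
→ ^ → 01101010 = 106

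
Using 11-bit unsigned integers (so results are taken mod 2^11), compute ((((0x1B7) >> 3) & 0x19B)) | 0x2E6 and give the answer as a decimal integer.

758

0x1B7 = 00110110111
→ >> 3 → 00000110110 = 54
0x19B = 00110011011
→ & → 00000010010 = 18
0x2E6 = 01011100110
→ | → 01011110110 = 758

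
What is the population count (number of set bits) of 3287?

3287 = 110011010111
Count the 1s: 1 + 1 + 1 + 1 + 1 + 1 + 1 + 1 = 8

8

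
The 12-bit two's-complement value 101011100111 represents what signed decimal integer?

pattern = 101011100111 (MSB is 1 ⇒ negative)
Invert: 010100011000, add 1 → 010100011001 = 1305, so the value is -1305.
(Equivalently: 2791 - 2^12 = 2791 - 4096 = -1305.)

-1305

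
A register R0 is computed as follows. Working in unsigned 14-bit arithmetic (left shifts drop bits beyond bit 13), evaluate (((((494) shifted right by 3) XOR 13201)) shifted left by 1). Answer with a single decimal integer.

10072

494 = 00000111101110
→ shifted right by 3 → 00000000111101 = 61
13201 = 11001110010001
→ XOR → 11001110101100 = 13228
→ shifted left by 1 (mod 2^14) → 10011101011000 = 10072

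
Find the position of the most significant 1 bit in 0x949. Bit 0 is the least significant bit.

11

0x949 = 100101001001
The topmost 1 is at position 11 (since 2^11 = 2048 ≤ 2377 < 4096).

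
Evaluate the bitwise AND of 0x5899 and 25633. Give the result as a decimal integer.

0x5899 = 101100010011001
25633 = 110010000100001
AND → 100000000000001 = 16385

16385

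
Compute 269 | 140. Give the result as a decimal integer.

269 = 100001101
140 = 010001100
 OR → 110001101 = 397

397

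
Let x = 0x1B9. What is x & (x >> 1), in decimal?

152

x = 110111001 = 441
x>>1 = 011011100
AND  = 010011000 = 152
(x & (x >> 1) has a 1 wherever x has two consecutive 1 bits.)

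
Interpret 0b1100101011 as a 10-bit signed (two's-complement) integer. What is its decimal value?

-213

pattern = 1100101011 (MSB is 1 ⇒ negative)
Invert: 0011010100, add 1 → 0011010101 = 213, so the value is -213.
(Equivalently: 811 - 2^10 = 811 - 1024 = -213.)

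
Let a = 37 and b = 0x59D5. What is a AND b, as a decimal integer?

37 = 000000000100101
0x59D5 = 101100111010101
AND → 000000000000101 = 5

5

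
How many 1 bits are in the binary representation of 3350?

6

3350 = 110100010110
Count the 1s: 1 + 1 + 1 + 1 + 1 + 1 = 6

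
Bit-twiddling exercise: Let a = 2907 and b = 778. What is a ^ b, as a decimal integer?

2907 = 101101011011
778 = 001100001010
XOR → 100001010001 = 2129

2129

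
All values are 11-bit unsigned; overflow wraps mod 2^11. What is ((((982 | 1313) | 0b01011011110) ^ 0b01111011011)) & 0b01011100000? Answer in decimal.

982 = 01111010110
1313 = 10100100001
→ | → 11111110111 = 2039
0b01011011110 = 01011011110
→ | → 11111111111 = 2047
0b01111011011 = 01111011011
→ ^ → 10000100100 = 1060
0b01011100000 = 01011100000
→ & → 00000100000 = 32

32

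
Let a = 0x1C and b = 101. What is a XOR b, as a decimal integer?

121

0x1C = 0011100
101 = 1100101
XOR → 1111001 = 121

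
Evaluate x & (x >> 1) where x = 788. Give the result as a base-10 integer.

x = 1100010100 = 788
x>>1 = 0110001010
AND  = 0100000000 = 256
(x & (x >> 1) has a 1 wherever x has two consecutive 1 bits.)

256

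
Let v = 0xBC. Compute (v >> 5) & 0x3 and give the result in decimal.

v = 10111100
Shift right by 5: 101
Mask low 2 bits: 01 = 1

1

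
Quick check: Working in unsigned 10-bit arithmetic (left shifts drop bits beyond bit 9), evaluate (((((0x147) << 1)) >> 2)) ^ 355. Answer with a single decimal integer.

0x147 = 0101000111
→ << 1 (mod 2^10) → 1010001110 = 654
→ >> 2 → 0010100011 = 163
355 = 0101100011
→ ^ → 0111000000 = 448

448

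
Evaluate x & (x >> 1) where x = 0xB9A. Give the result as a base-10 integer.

x = 101110011010 = 2970
x>>1 = 010111001101
AND  = 000110001000 = 392
(x & (x >> 1) has a 1 wherever x has two consecutive 1 bits.)

392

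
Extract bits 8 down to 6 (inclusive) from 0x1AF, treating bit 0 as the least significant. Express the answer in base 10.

v = 0110101111
Shift right by 6: 0110
Mask low 3 bits: 110 = 6

6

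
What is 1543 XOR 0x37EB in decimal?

1543 = 00011000000111
0x37EB = 11011111101011
XOR → 11000111101100 = 12780

12780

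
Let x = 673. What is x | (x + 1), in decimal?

675

x = 1010100001 = 673
x + 1 = 1010100010
OR    = 1010100011 = 675
(x | (x + 1) sets the lowest cleared bit.)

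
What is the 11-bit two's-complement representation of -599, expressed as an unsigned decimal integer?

1449

599 in 11 bits: 01001010111
Invert: 10110101000
Add 1:  10110101001 = 1449
(Check: 2^11 - 599 = 2048 - 599 = 1449.)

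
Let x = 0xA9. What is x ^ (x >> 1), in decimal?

x = 10101001 = 169
x>>1 = 01010100
XOR  = 11111101 = 253
(x ^ (x >> 1) gives the standard binary-reflected Gray code of x.)

253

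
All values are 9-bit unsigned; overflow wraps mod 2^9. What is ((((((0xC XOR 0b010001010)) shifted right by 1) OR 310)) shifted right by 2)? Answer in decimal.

93

0xC = 000001100
0b010001010 = 010001010
→ XOR → 010000110 = 134
→ shifted right by 1 → 001000011 = 67
310 = 100110110
→ OR → 101110111 = 375
→ shifted right by 2 → 001011101 = 93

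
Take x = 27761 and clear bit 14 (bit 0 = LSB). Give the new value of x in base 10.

11377

x = 0110110001110001
bit 14 is currently 1; clear it via x & ~(1 << 14) = x & ~16384
→ 0010110001110001 = 11377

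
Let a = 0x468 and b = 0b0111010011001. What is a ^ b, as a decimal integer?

0x468 = 010001101000
b = 111010011001
XOR → 101011110001 = 2801

2801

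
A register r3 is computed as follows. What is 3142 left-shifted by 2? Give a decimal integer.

12568

3142 = 00110001000110
shift left by 2 → 11000100011000 = 12568
(equivalently, 3142 × 2^2 = 3142 × 4)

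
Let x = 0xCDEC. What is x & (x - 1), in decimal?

x = 1100110111101100 = 52716
x - 1 = 1100110111101011
AND   = 1100110111101000 = 52712
(x & (x - 1) clears the lowest set bit of x.)

52712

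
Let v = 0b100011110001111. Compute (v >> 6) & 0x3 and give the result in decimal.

v = 100011110001111
Shift right by 6: 100011110
Mask low 2 bits: 10 = 2

2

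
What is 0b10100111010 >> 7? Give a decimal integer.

x = 10100111010
shift right by 7 → 00000001010 = 10
(equivalently, floor(1338 / 128))

10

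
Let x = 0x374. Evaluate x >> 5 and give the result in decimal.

0x374 = 1101110100
shift right by 5 → 0000011011 = 27
(equivalently, floor(884 / 32))

27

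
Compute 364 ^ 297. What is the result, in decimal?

69

364 = 101101100
297 = 100101001
XOR → 001000101 = 69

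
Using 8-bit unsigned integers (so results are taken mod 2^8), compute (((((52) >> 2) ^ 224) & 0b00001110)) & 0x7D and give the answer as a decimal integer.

12

52 = 00110100
→ >> 2 → 00001101 = 13
224 = 11100000
→ ^ → 11101101 = 237
0b00001110 = 00001110
→ & → 00001100 = 12
0x7D = 01111101
→ & → 00001100 = 12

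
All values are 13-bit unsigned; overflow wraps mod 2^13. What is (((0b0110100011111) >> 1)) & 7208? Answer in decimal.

1032

0b0110100011111 = 0110100011111
→ >> 1 → 0011010001111 = 1679
7208 = 1110000101000
→ & → 0010000001000 = 1032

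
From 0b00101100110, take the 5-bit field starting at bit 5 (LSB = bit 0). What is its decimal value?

11

v = 00101100110
Shift right by 5: 001011
Mask low 5 bits: 01011 = 11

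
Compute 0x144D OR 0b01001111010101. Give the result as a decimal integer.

6109

0x144D = 1010001001101
b = 1001111010101
 OR → 1011111011101 = 6109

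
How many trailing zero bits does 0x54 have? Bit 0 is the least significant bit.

0x54 = 1010100
Trailing zeros: 2, so the lowest set bit is bit 2 (value 4).

2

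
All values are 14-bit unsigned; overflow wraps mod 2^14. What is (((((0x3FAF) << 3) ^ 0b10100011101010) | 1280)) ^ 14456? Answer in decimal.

0x3FAF = 11111110101111
→ << 3 (mod 2^14) → 11110101111000 = 15736
0b10100011101010 = 10100011101010
→ ^ → 01010110010010 = 5522
1280 = 00010100000000
→ | → 01010110010010 = 5522
14456 = 11100001111000
→ ^ → 10110111101010 = 11754

11754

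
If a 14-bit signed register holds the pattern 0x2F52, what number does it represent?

-4270

pattern = 10111101010010 (MSB is 1 ⇒ negative)
Invert: 01000010101101, add 1 → 01000010101110 = 4270, so the value is -4270.
(Equivalently: 12114 - 2^14 = 12114 - 16384 = -4270.)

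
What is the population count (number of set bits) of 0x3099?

6

0x3099 = 11000010011001
Count the 1s: 1 + 1 + 1 + 1 + 1 + 1 = 6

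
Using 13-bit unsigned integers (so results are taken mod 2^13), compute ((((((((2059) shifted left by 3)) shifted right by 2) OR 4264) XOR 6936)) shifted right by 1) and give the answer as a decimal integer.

1491

2059 = 0100000001011
→ shifted left by 3 (mod 2^13) → 0000001011000 = 88
→ shifted right by 2 → 0000000010110 = 22
4264 = 1000010101000
→ OR → 1000010111110 = 4286
6936 = 1101100011000
→ XOR → 0101110100110 = 2982
→ shifted right by 1 → 0010111010011 = 1491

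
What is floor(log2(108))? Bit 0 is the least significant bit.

6

108 = 1101100
The topmost 1 is at position 6 (since 2^6 = 64 ≤ 108 < 128).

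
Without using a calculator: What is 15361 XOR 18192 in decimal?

31505

15361 = 011110000000001
18192 = 100011100010000
XOR → 111101100010001 = 31505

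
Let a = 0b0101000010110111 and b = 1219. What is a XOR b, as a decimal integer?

a = 101000010110111
1219 = 000010011000011
XOR → 101010001110100 = 21620

21620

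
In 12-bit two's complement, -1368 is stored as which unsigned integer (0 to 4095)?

1368 in 12 bits: 010101011000
Invert: 101010100111
Add 1:  101010101000 = 2728
(Check: 2^12 - 1368 = 4096 - 1368 = 2728.)

2728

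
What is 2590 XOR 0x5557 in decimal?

2590 = 000101000011110
0x5557 = 101010101010111
XOR → 101111101001001 = 24393

24393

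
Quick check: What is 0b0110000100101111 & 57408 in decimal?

24576

a = 0110000100101111
57408 = 1110000001000000
AND → 0110000000000000 = 24576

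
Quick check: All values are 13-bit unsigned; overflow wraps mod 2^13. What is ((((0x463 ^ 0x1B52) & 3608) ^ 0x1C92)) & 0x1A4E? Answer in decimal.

0x463 = 0010001100011
0x1B52 = 1101101010010
→ ^ → 1111100110001 = 7985
3608 = 0111000011000
→ & → 0111000010000 = 3600
0x1C92 = 1110010010010
→ ^ → 1001010000010 = 4738
0x1A4E = 1101001001110
→ & → 1001000000010 = 4610

4610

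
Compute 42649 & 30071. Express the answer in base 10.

9233

42649 = 1010011010011001
30071 = 0111010101110111
AND → 0010010000010001 = 9233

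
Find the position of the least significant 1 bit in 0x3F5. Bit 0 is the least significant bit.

0

0x3F5 = 1111110101
Trailing zeros: 0, so the lowest set bit is bit 0 (value 1).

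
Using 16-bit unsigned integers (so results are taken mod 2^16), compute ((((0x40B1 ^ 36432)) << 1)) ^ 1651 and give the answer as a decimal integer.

0x40B1 = 0100000010110001
36432 = 1000111001010000
→ ^ → 1100111011100001 = 52961
→ << 1 (mod 2^16) → 1001110111000010 = 40386
1651 = 0000011001110011
→ ^ → 1001101110110001 = 39857

39857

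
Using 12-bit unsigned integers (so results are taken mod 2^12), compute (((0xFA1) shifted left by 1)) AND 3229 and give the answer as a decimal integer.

0xFA1 = 111110100001
→ shifted left by 1 (mod 2^12) → 111101000010 = 3906
3229 = 110010011101
→ AND → 110000000000 = 3072

3072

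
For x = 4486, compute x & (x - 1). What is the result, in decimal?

4484

x = 1000110000110 = 4486
x - 1 = 1000110000101
AND   = 1000110000100 = 4484
(x & (x - 1) clears the lowest set bit of x.)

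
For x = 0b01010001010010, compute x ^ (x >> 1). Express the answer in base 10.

x = 1010001010010 = 5202
x>>1 = 0101000101001
XOR  = 1111001111011 = 7803
(x ^ (x >> 1) gives the standard binary-reflected Gray code of x.)

7803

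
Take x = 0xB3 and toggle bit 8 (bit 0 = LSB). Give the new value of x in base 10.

x = 00000010110011
bit 8 is currently 0; toggle it via x ^ (1 << 8) = x ^ 256
→ 00000110110011 = 435

435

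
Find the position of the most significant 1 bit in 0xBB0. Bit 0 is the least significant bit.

0xBB0 = 101110110000
The topmost 1 is at position 11 (since 2^11 = 2048 ≤ 2992 < 4096).

11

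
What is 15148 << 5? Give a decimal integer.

484736

15148 = 0000011101100101100
shift left by 5 → 1110110010110000000 = 484736
(equivalently, 15148 × 2^5 = 15148 × 32)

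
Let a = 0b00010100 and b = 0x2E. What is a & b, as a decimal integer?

a = 010100
0x2E = 101110
AND → 000100 = 4

4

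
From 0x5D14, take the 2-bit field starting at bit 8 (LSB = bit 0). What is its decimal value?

v = 101110100010100
Shift right by 8: 1011101
Mask low 2 bits: 01 = 1

1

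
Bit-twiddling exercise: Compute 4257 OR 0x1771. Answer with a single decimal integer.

4257 = 1000010100001
0x1771 = 1011101110001
 OR → 1011111110001 = 6129

6129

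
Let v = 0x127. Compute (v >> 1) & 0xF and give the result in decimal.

v = 0100100111
Shift right by 1: 010010011
Mask low 4 bits: 0011 = 3

3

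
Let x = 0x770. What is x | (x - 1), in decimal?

x = 11101110000 = 1904
x - 1 = 11101101111
OR    = 11101111111 = 1919
(x | (x - 1) sets all bits below the lowest set bit.)

1919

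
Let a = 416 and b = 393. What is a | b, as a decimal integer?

416 = 110100000
393 = 110001001
 OR → 110101001 = 425

425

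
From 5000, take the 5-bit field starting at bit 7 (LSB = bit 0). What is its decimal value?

v = 1001110001000
Shift right by 7: 100111
Mask low 5 bits: 00111 = 7

7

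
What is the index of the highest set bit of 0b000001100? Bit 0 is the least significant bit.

0b000001100 = 1100
The topmost 1 is at position 3 (since 2^3 = 8 ≤ 12 < 16).

3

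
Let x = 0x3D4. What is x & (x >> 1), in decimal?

448

x = 1111010100 = 980
x>>1 = 0111101010
AND  = 0111000000 = 448
(x & (x >> 1) has a 1 wherever x has two consecutive 1 bits.)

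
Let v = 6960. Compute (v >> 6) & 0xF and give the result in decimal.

12

v = 1101100110000
Shift right by 6: 1101100
Mask low 4 bits: 1100 = 12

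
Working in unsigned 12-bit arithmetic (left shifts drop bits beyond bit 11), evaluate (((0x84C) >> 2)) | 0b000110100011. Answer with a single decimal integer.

947

0x84C = 100001001100
→ >> 2 → 001000010011 = 531
0b000110100011 = 000110100011
→ | → 001110110011 = 947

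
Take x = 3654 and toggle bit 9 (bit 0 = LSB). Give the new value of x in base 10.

3142

x = 111001000110
bit 9 is currently 1; toggle it via x ^ (1 << 9) = x ^ 512
→ 110001000110 = 3142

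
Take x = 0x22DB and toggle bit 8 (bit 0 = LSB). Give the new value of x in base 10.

x = 10001011011011
bit 8 is currently 0; toggle it via x ^ (1 << 8) = x ^ 256
→ 10001111011011 = 9179

9179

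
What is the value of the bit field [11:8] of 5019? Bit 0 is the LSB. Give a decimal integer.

3

v = 01001110011011
Shift right by 8: 010011
Mask low 4 bits: 0011 = 3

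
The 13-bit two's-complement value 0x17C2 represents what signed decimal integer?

-2110

pattern = 1011111000010 (MSB is 1 ⇒ negative)
Invert: 0100000111101, add 1 → 0100000111110 = 2110, so the value is -2110.
(Equivalently: 6082 - 2^13 = 6082 - 8192 = -2110.)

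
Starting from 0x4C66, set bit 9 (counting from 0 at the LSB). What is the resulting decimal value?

x = 100110001100110
bit 9 is currently 0; set it via x | (1 << 9) = x | 512
→ 100111001100110 = 20070

20070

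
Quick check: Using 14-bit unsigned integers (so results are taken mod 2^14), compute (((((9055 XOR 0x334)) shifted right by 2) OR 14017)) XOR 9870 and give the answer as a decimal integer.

9055 = 10001101011111
0x334 = 00001100110100
→ XOR → 10000001101011 = 8299
→ shifted right by 2 → 00100000011010 = 2074
14017 = 11011011000001
→ OR → 11111011011011 = 16091
9870 = 10011010001110
→ XOR → 01100001010101 = 6229

6229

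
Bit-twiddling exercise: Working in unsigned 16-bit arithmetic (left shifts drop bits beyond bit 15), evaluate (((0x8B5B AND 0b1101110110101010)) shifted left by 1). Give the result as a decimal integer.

0x8B5B = 1000101101011011
0b1101110110101010 = 1101110110101010
→ AND → 1000100100001010 = 35082
→ shifted left by 1 (mod 2^16) → 0001001000010100 = 4628

4628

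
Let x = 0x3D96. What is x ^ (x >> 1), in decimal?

9053

x = 11110110010110 = 15766
x>>1 = 01111011001011
XOR  = 10001101011101 = 9053
(x ^ (x >> 1) gives the standard binary-reflected Gray code of x.)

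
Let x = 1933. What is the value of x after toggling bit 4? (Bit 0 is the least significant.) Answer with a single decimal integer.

x = 00011110001101
bit 4 is currently 0; toggle it via x ^ (1 << 4) = x ^ 16
→ 00011110011101 = 1949

1949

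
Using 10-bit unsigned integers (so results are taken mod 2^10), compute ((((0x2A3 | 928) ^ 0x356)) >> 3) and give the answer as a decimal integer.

0x2A3 = 1010100011
928 = 1110100000
→ | → 1110100011 = 931
0x356 = 1101010110
→ ^ → 0011110101 = 245
→ >> 3 → 0000011110 = 30

30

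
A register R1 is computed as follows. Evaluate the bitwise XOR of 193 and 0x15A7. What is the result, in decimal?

5478

193 = 0000011000001
0x15A7 = 1010110100111
XOR → 1010101100110 = 5478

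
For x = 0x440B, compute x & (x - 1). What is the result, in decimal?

17418

x = 100010000001011 = 17419
x - 1 = 100010000001010
AND   = 100010000001010 = 17418
(x & (x - 1) clears the lowest set bit of x.)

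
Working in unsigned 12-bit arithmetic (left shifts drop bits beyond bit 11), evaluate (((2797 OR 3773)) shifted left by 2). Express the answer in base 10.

2797 = 101011101101
3773 = 111010111101
→ OR → 111011111101 = 3837
→ shifted left by 2 (mod 2^12) → 101111110100 = 3060

3060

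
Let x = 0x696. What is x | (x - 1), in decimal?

x = 11010010110 = 1686
x - 1 = 11010010101
OR    = 11010010111 = 1687
(x | (x - 1) sets all bits below the lowest set bit.)

1687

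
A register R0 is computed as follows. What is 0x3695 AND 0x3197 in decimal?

12437

0x3695 = 11011010010101
0x3197 = 11000110010111
AND → 11000010010101 = 12437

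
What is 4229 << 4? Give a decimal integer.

4229 = 00001000010000101
shift left by 4 → 10000100001010000 = 67664
(equivalently, 4229 × 2^4 = 4229 × 16)

67664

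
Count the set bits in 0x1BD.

0x1BD = 110111101
Count the 1s: 1 + 1 + 1 + 1 + 1 + 1 + 1 = 7

7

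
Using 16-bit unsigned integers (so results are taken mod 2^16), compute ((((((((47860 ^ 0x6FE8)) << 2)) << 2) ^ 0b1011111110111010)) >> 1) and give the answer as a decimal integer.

47860 = 1011101011110100
0x6FE8 = 0110111111101000
→ ^ → 1101010100011100 = 54556
→ << 2 (mod 2^16) → 0101010001110000 = 21616
→ << 2 (mod 2^16) → 0101000111000000 = 20928
0b1011111110111010 = 1011111110111010
→ ^ → 1110111001111010 = 61050
→ >> 1 → 0111011100111101 = 30525

30525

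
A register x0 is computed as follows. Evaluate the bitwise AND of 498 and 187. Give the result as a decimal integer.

498 = 111110010
187 = 010111011
AND → 010110010 = 178

178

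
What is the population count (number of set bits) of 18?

2

18 = 10010
Count the 1s: 1 + 1 = 2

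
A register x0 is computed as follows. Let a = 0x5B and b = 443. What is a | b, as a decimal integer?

507

0x5B = 001011011
443 = 110111011
 OR → 111111011 = 507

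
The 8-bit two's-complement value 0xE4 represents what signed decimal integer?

-28

pattern = 11100100 (MSB is 1 ⇒ negative)
Invert: 00011011, add 1 → 00011100 = 28, so the value is -28.
(Equivalently: 228 - 2^8 = 228 - 256 = -28.)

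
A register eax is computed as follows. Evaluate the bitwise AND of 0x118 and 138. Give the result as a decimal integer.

8

0x118 = 100011000
138 = 010001010
AND → 000001000 = 8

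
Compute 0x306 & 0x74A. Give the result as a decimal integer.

0x306 = 01100000110
0x74A = 11101001010
AND → 01100000010 = 770

770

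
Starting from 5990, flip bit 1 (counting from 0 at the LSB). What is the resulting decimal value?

x = 01011101100110
bit 1 is currently 1; toggle it via x ^ (1 << 1) = x ^ 2
→ 01011101100100 = 5988

5988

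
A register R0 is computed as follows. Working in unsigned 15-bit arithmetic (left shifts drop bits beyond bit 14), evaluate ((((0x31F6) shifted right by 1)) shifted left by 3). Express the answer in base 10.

0x31F6 = 011000111110110
→ shifted right by 1 → 001100011111011 = 6395
→ shifted left by 3 (mod 2^15) → 100011111011000 = 18392

18392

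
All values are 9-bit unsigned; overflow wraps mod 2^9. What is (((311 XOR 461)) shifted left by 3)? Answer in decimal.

311 = 100110111
461 = 111001101
→ XOR → 011111010 = 250
→ shifted left by 3 (mod 2^9) → 111010000 = 464

464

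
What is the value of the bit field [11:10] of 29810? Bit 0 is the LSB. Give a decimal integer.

1

v = 111010001110010
Shift right by 10: 11101
Mask low 2 bits: 01 = 1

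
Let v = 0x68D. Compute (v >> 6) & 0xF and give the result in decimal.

10

v = 00011010001101
Shift right by 6: 00011010
Mask low 4 bits: 1010 = 10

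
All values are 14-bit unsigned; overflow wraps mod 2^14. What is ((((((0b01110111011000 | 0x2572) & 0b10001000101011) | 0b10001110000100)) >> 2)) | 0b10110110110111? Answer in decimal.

0b01110111011000 = 01110111011000
0x2572 = 10010101110010
→ | → 11110111111010 = 15866
0b10001000101011 = 10001000101011
→ & → 10000000101010 = 8234
0b10001110000100 = 10001110000100
→ | → 10001110101110 = 9134
→ >> 2 → 00100011101011 = 2283
0b10110110110111 = 10110110110111
→ | → 10110111111111 = 11775

11775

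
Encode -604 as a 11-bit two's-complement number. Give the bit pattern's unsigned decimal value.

1444

604 in 11 bits: 01001011100
Invert: 10110100011
Add 1:  10110100100 = 1444
(Check: 2^11 - 604 = 2048 - 604 = 1444.)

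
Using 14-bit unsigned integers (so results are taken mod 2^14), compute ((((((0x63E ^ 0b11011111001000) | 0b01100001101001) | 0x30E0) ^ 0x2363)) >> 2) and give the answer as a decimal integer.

0x63E = 00011000111110
0b11011111001000 = 11011111001000
→ ^ → 11000111110110 = 12790
0b01100001101001 = 01100001101001
→ | → 11100111111111 = 14847
0x30E0 = 11000011100000
→ | → 11100111111111 = 14847
0x2363 = 10001101100011
→ ^ → 01101010011100 = 6812
→ >> 2 → 00011010100111 = 1703

1703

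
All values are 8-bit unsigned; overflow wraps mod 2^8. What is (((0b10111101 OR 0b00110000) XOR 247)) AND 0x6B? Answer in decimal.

74

0b10111101 = 10111101
0b00110000 = 00110000
→ OR → 10111101 = 189
247 = 11110111
→ XOR → 01001010 = 74
0x6B = 01101011
→ AND → 01001010 = 74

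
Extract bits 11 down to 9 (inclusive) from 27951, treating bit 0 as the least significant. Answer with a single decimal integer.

6

v = 110110100101111
Shift right by 9: 110110
Mask low 3 bits: 110 = 6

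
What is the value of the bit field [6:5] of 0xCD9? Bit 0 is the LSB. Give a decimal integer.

v = 110011011001
Shift right by 5: 1100110
Mask low 2 bits: 10 = 2

2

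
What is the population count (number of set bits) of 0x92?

0x92 = 10010010
Count the 1s: 1 + 1 + 1 = 3

3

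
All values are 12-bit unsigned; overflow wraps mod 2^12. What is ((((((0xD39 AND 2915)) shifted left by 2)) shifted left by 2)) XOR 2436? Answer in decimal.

2964

0xD39 = 110100111001
2915 = 101101100011
→ AND → 100100100001 = 2337
→ shifted left by 2 (mod 2^12) → 010010000100 = 1156
→ shifted left by 2 (mod 2^12) → 001000010000 = 528
2436 = 100110000100
→ XOR → 101110010100 = 2964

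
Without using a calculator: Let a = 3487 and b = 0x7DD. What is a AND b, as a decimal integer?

3487 = 110110011111
0x7DD = 011111011101
AND → 010110011101 = 1437

1437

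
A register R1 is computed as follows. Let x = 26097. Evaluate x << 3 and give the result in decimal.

208776

26097 = 000110010111110001
shift left by 3 → 110010111110001000 = 208776
(equivalently, 26097 × 2^3 = 26097 × 8)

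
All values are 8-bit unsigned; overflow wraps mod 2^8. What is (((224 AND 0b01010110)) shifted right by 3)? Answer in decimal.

8

224 = 11100000
0b01010110 = 01010110
→ AND → 01000000 = 64
→ shifted right by 3 → 00001000 = 8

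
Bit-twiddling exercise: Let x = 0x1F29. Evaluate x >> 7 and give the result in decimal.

62

0x1F29 = 1111100101001
shift right by 7 → 0000000111110 = 62
(equivalently, floor(7977 / 128))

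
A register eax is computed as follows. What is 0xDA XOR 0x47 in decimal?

0xDA = 11011010
0x47 = 01000111
XOR → 10011101 = 157

157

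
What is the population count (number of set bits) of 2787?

2787 = 101011100011
Count the 1s: 1 + 1 + 1 + 1 + 1 + 1 + 1 = 7

7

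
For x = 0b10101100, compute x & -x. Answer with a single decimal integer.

4

x = 10101100 = 172
-x (two's complement) = …01010100
AND   = 00000100 = 4
(x & -x isolates the lowest set bit of x.)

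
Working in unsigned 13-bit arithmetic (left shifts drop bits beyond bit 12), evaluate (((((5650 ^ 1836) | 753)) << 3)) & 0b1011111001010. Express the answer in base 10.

5650 = 1011000010010
1836 = 0011100101100
→ ^ → 1000100111110 = 4414
753 = 0001011110001
→ | → 1001111111111 = 5119
→ << 3 (mod 2^13) → 1111111111000 = 8184
0b1011111001010 = 1011111001010
→ & → 1011111001000 = 6088

6088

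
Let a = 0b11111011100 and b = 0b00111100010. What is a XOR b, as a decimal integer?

1598

a = 11111011100
b = 00111100010
XOR → 11000111110 = 1598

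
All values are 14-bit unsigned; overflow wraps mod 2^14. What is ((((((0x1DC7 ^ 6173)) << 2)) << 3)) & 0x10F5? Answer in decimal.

0x1DC7 = 01110111000111
6173 = 01100000011101
→ ^ → 00010111011010 = 1498
→ << 2 (mod 2^14) → 01011101101000 = 5992
→ << 3 (mod 2^14) → 11101101000000 = 15168
0x10F5 = 01000011110101
→ & → 01000001000000 = 4160

4160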